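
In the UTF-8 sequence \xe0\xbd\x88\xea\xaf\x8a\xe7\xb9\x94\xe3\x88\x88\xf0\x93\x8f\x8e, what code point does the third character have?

Offset 0: leading byte 0xE0 = 11100000 → 3-byte char #1 = E0 BD 88.
Offset 3: leading byte 0xEA = 11101010 → 3-byte char #2 = EA AF 8A.
Offset 6: leading byte 0xE7 = 11100111 → 3-byte char #3 = E7 B9 94.
Leading byte 0xE7 = 11100111 matches 1110xxxx → 3-byte sequence.
Byte 1: 0xE7 = 11100111, payload 0111 (4 bits).
Byte 2: 0xB9 = 10111001 (10xxxxxx ✓), payload 111001.
Byte 3: 0x94 = 10010100 (10xxxxxx ✓), payload 010100.
Concatenate: 0111111001010100 = 0x7E54 (16 bits → U+7E54).

U+7E54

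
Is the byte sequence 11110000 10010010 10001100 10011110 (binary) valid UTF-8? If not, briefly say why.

Leading byte 0xF0 = 11110000 → 4-byte form.
Continuation bytes 0x92=10010010, 0x8C=10001100, 0x9E=10011110 all match 10xxxxxx.
Decoded value 0x1231E is ≥ 0x10000 (shortest form) and not a surrogate.

valid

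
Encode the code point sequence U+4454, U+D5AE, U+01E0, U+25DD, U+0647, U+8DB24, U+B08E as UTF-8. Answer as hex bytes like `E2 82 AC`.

U+4454: 3-byte form → E4 91 94.
U+D5AE: 3-byte form → ED 96 AE.
U+01E0: 2-byte form → C7 A0.
U+25DD: 3-byte form → E2 97 9D.
U+0647: 2-byte form → D9 87.
U+8DB24: 4-byte form → F2 8D AC A4.
U+B08E: 3-byte form → EB 82 8E.
Concatenated (20 bytes): E4 91 94 ED 96 AE C7 A0 E2 97 9D D9 87 F2 8D AC A4 EB 82 8E.

E4 91 94 ED 96 AE C7 A0 E2 97 9D D9 87 F2 8D AC A4 EB 82 8E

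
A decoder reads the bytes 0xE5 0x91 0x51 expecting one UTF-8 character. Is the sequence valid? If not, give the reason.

invalid (non-continuation byte where continuation expected)

Leading byte 0xE5 = 11100101 → 3-byte form.
Byte 3 is 0x51 = 01010001, which is not 10xxxxxx — expected a continuation byte.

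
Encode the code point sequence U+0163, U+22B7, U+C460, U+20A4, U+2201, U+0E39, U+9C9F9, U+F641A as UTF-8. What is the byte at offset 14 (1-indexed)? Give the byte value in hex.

1-indexed offset 14 is 0-indexed offset 13.
U+0163 → 2-byte form C5 A3 at offsets 0–1.
U+22B7 → 3-byte form E2 8A B7 at offsets 2–4.
U+C460 → 3-byte form EC 91 A0 at offsets 5–7.
U+20A4 → 3-byte form E2 82 A4 at offsets 8–10.
U+2201 → 3-byte form E2 88 81 at offsets 11–13.
Offset 13 falls in char 5's range; it's byte 3 of E2 88 81 = 0x81.

0x81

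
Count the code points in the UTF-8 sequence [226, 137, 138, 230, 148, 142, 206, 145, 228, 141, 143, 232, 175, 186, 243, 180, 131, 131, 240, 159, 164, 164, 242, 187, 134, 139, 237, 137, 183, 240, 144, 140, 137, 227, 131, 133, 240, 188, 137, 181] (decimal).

12

Byte at offset 0: 0xE2 = 11100010 → 3-byte char (#1). Advance 3.
Byte at offset 3: 0xE6 = 11100110 → 3-byte char (#2). Advance 3.
Byte at offset 6: 0xCE = 11001110 → 2-byte char (#3). Advance 2.
Byte at offset 8: 0xE4 = 11100100 → 3-byte char (#4). Advance 3.
Byte at offset 11: 0xE8 = 11101000 → 3-byte char (#5). Advance 3.
Byte at offset 14: 0xF3 = 11110011 → 4-byte char (#6). Advance 4.
Byte at offset 18: 0xF0 = 11110000 → 4-byte char (#7). Advance 4.
Byte at offset 22: 0xF2 = 11110010 → 4-byte char (#8). Advance 4.
Byte at offset 26: 0xED = 11101101 → 3-byte char (#9). Advance 3.
Byte at offset 29: 0xF0 = 11110000 → 4-byte char (#10). Advance 4.
Byte at offset 33: 0xE3 = 11100011 → 3-byte char (#11). Advance 3.
Byte at offset 36: 0xF0 = 11110000 → 4-byte char (#12). Advance 4.
Reached end at offset 40 after 12 code points.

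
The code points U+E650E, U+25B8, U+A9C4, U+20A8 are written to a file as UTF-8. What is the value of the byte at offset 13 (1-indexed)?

0xA8

1-indexed offset 13 is 0-indexed offset 12.
U+E650E → 4-byte form F3 A6 94 8E at offsets 0–3.
U+25B8 → 3-byte form E2 96 B8 at offsets 4–6.
U+A9C4 → 3-byte form EA A7 84 at offsets 7–9.
U+20A8 → 3-byte form E2 82 A8 at offsets 10–12.
Offset 12 falls in char 4's range; it's byte 3 of E2 82 A8 = 0xA8.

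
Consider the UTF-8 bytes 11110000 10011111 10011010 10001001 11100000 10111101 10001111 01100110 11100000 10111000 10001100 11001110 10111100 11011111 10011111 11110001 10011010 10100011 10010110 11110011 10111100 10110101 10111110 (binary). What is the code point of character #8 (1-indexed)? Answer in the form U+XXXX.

U+FCD7E

Offset 0: leading byte 0xF0 = 11110000 → 4-byte char #1 = F0 9F 9A 89.
Offset 4: leading byte 0xE0 = 11100000 → 3-byte char #2 = E0 BD 8F.
Offset 7: leading byte 0x66 = 01100110 → 1-byte char #3 = 66.
Offset 8: leading byte 0xE0 = 11100000 → 3-byte char #4 = E0 B8 8C.
Offset 11: leading byte 0xCE = 11001110 → 2-byte char #5 = CE BC.
Offset 13: leading byte 0xDF = 11011111 → 2-byte char #6 = DF 9F.
Offset 15: leading byte 0xF1 = 11110001 → 4-byte char #7 = F1 9A A3 96.
Offset 19: leading byte 0xF3 = 11110011 → 4-byte char #8 = F3 BC B5 BE.
Leading byte 0xF3 = 11110011 matches 11110xxx → 4-byte sequence.
Byte 1: 0xF3 = 11110011, payload 011 (3 bits).
Byte 2: 0xBC = 10111100 (10xxxxxx ✓), payload 111100.
Byte 3: 0xB5 = 10110101 (10xxxxxx ✓), payload 110101.
Byte 4: 0xBE = 10111110 (10xxxxxx ✓), payload 111110.
Concatenate: 011111100110101111110 = 0xFCD7E (21 bits → U+FCD7E).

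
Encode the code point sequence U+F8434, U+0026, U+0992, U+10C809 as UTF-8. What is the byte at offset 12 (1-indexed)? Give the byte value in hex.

0x89

1-indexed offset 12 is 0-indexed offset 11.
U+F8434 → 4-byte form F3 B8 90 B4 at offsets 0–3.
U+0026 → 1-byte form 26 at offsets 4–4.
U+0992 → 3-byte form E0 A6 92 at offsets 5–7.
U+10C809 → 4-byte form F4 8C A0 89 at offsets 8–11.
Offset 11 falls in char 4's range; it's byte 4 of F4 8C A0 89 = 0x89.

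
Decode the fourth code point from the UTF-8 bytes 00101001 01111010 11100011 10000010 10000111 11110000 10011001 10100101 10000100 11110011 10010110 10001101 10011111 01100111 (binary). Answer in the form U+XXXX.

Offset 0: leading byte 0x29 = 00101001 → 1-byte char #1 = 29.
Offset 1: leading byte 0x7A = 01111010 → 1-byte char #2 = 7A.
Offset 2: leading byte 0xE3 = 11100011 → 3-byte char #3 = E3 82 87.
Offset 5: leading byte 0xF0 = 11110000 → 4-byte char #4 = F0 99 A5 84.
Leading byte 0xF0 = 11110000 matches 11110xxx → 4-byte sequence.
Byte 1: 0xF0 = 11110000, payload 000 (3 bits).
Byte 2: 0x99 = 10011001 (10xxxxxx ✓), payload 011001.
Byte 3: 0xA5 = 10100101 (10xxxxxx ✓), payload 100101.
Byte 4: 0x84 = 10000100 (10xxxxxx ✓), payload 000100.
Concatenate: 000011001100101000100 = 0x19944 (21 bits → U+19944).

U+19944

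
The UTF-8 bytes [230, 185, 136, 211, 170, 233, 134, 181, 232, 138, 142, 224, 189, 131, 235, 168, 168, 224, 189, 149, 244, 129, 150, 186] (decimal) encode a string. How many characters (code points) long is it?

8

Byte at offset 0: 0xE6 = 11100110 → 3-byte char (#1). Advance 3.
Byte at offset 3: 0xD3 = 11010011 → 2-byte char (#2). Advance 2.
Byte at offset 5: 0xE9 = 11101001 → 3-byte char (#3). Advance 3.
Byte at offset 8: 0xE8 = 11101000 → 3-byte char (#4). Advance 3.
Byte at offset 11: 0xE0 = 11100000 → 3-byte char (#5). Advance 3.
Byte at offset 14: 0xEB = 11101011 → 3-byte char (#6). Advance 3.
Byte at offset 17: 0xE0 = 11100000 → 3-byte char (#7). Advance 3.
Byte at offset 20: 0xF4 = 11110100 → 4-byte char (#8). Advance 4.
Reached end at offset 24 after 8 code points.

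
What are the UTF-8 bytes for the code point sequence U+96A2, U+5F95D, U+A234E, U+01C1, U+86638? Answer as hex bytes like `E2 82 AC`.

U+96A2: 3-byte form → E9 9A A2.
U+5F95D: 4-byte form → F1 9F A5 9D.
U+A234E: 4-byte form → F2 A2 8D 8E.
U+01C1: 2-byte form → C7 81.
U+86638: 4-byte form → F2 86 98 B8.
Concatenated (17 bytes): E9 9A A2 F1 9F A5 9D F2 A2 8D 8E C7 81 F2 86 98 B8.

E9 9A A2 F1 9F A5 9D F2 A2 8D 8E C7 81 F2 86 98 B8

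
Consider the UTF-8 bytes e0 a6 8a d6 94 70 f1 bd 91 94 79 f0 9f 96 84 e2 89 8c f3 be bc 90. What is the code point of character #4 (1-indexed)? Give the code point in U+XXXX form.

U+7D454

Offset 0: leading byte 0xE0 = 11100000 → 3-byte char #1 = E0 A6 8A.
Offset 3: leading byte 0xD6 = 11010110 → 2-byte char #2 = D6 94.
Offset 5: leading byte 0x70 = 01110000 → 1-byte char #3 = 70.
Offset 6: leading byte 0xF1 = 11110001 → 4-byte char #4 = F1 BD 91 94.
Leading byte 0xF1 = 11110001 matches 11110xxx → 4-byte sequence.
Byte 1: 0xF1 = 11110001, payload 001 (3 bits).
Byte 2: 0xBD = 10111101 (10xxxxxx ✓), payload 111101.
Byte 3: 0x91 = 10010001 (10xxxxxx ✓), payload 010001.
Byte 4: 0x94 = 10010100 (10xxxxxx ✓), payload 010100.
Concatenate: 001111101010001010100 = 0x7D454 (21 bits → U+7D454).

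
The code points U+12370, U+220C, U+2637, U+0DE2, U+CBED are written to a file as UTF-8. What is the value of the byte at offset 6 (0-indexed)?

0x8C

U+12370 → 4-byte form F0 92 8D B0 at offsets 0–3.
U+220C → 3-byte form E2 88 8C at offsets 4–6.
Offset 6 falls in char 2's range; it's byte 3 of E2 88 8C = 0x8C.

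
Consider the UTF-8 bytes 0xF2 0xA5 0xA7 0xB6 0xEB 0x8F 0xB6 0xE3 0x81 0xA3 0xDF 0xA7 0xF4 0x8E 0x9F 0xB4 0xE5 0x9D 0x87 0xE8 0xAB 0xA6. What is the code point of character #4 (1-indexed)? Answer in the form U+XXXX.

U+07E7

Offset 0: leading byte 0xF2 = 11110010 → 4-byte char #1 = F2 A5 A7 B6.
Offset 4: leading byte 0xEB = 11101011 → 3-byte char #2 = EB 8F B6.
Offset 7: leading byte 0xE3 = 11100011 → 3-byte char #3 = E3 81 A3.
Offset 10: leading byte 0xDF = 11011111 → 2-byte char #4 = DF A7.
Leading byte 0xDF = 11011111 matches 110xxxxx → 2-byte sequence.
Byte 1: 0xDF = 11011111, payload 11111 (5 bits).
Byte 2: 0xA7 = 10100111 (10xxxxxx ✓), payload 100111.
Concatenate: 11111100111 = 0x7E7 (11 bits → U+07E7).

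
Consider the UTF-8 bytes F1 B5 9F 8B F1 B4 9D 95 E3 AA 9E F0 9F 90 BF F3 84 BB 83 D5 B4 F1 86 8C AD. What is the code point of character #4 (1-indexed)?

U+1F43F

Offset 0: leading byte 0xF1 = 11110001 → 4-byte char #1 = F1 B5 9F 8B.
Offset 4: leading byte 0xF1 = 11110001 → 4-byte char #2 = F1 B4 9D 95.
Offset 8: leading byte 0xE3 = 11100011 → 3-byte char #3 = E3 AA 9E.
Offset 11: leading byte 0xF0 = 11110000 → 4-byte char #4 = F0 9F 90 BF.
Leading byte 0xF0 = 11110000 matches 11110xxx → 4-byte sequence.
Byte 1: 0xF0 = 11110000, payload 000 (3 bits).
Byte 2: 0x9F = 10011111 (10xxxxxx ✓), payload 011111.
Byte 3: 0x90 = 10010000 (10xxxxxx ✓), payload 010000.
Byte 4: 0xBF = 10111111 (10xxxxxx ✓), payload 111111.
Concatenate: 000011111010000111111 = 0x1F43F (21 bits → U+1F43F).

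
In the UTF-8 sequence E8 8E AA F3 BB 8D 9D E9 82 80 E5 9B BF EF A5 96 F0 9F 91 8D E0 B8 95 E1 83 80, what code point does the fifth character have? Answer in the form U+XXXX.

Offset 0: leading byte 0xE8 = 11101000 → 3-byte char #1 = E8 8E AA.
Offset 3: leading byte 0xF3 = 11110011 → 4-byte char #2 = F3 BB 8D 9D.
Offset 7: leading byte 0xE9 = 11101001 → 3-byte char #3 = E9 82 80.
Offset 10: leading byte 0xE5 = 11100101 → 3-byte char #4 = E5 9B BF.
Offset 13: leading byte 0xEF = 11101111 → 3-byte char #5 = EF A5 96.
Leading byte 0xEF = 11101111 matches 1110xxxx → 3-byte sequence.
Byte 1: 0xEF = 11101111, payload 1111 (4 bits).
Byte 2: 0xA5 = 10100101 (10xxxxxx ✓), payload 100101.
Byte 3: 0x96 = 10010110 (10xxxxxx ✓), payload 010110.
Concatenate: 1111100101010110 = 0xF956 (16 bits → U+F956).

U+F956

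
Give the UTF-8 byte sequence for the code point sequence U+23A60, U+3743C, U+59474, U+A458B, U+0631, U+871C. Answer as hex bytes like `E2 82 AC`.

U+23A60: 4-byte form → F0 A3 A9 A0.
U+3743C: 4-byte form → F0 B7 90 BC.
U+59474: 4-byte form → F1 99 91 B4.
U+A458B: 4-byte form → F2 A4 96 8B.
U+0631: 2-byte form → D8 B1.
U+871C: 3-byte form → E8 9C 9C.
Concatenated (21 bytes): F0 A3 A9 A0 F0 B7 90 BC F1 99 91 B4 F2 A4 96 8B D8 B1 E8 9C 9C.

F0 A3 A9 A0 F0 B7 90 BC F1 99 91 B4 F2 A4 96 8B D8 B1 E8 9C 9C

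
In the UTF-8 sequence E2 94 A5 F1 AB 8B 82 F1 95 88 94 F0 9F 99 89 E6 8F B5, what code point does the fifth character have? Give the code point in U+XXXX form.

U+63F5

Offset 0: leading byte 0xE2 = 11100010 → 3-byte char #1 = E2 94 A5.
Offset 3: leading byte 0xF1 = 11110001 → 4-byte char #2 = F1 AB 8B 82.
Offset 7: leading byte 0xF1 = 11110001 → 4-byte char #3 = F1 95 88 94.
Offset 11: leading byte 0xF0 = 11110000 → 4-byte char #4 = F0 9F 99 89.
Offset 15: leading byte 0xE6 = 11100110 → 3-byte char #5 = E6 8F B5.
Leading byte 0xE6 = 11100110 matches 1110xxxx → 3-byte sequence.
Byte 1: 0xE6 = 11100110, payload 0110 (4 bits).
Byte 2: 0x8F = 10001111 (10xxxxxx ✓), payload 001111.
Byte 3: 0xB5 = 10110101 (10xxxxxx ✓), payload 110101.
Concatenate: 0110001111110101 = 0x63F5 (16 bits → U+63F5).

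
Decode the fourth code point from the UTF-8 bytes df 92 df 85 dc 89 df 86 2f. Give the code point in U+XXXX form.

U+07C6

Offset 0: leading byte 0xDF = 11011111 → 2-byte char #1 = DF 92.
Offset 2: leading byte 0xDF = 11011111 → 2-byte char #2 = DF 85.
Offset 4: leading byte 0xDC = 11011100 → 2-byte char #3 = DC 89.
Offset 6: leading byte 0xDF = 11011111 → 2-byte char #4 = DF 86.
Leading byte 0xDF = 11011111 matches 110xxxxx → 2-byte sequence.
Byte 1: 0xDF = 11011111, payload 11111 (5 bits).
Byte 2: 0x86 = 10000110 (10xxxxxx ✓), payload 000110.
Concatenate: 11111000110 = 0x7C6 (11 bits → U+07C6).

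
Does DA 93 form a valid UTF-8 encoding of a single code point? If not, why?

Leading byte 0xDA = 11011010 → 2-byte form.
Continuation bytes 0x93=10010011 all match 10xxxxxx.
Decoded value 0x693 is ≥ 0x80 (shortest form) and not a surrogate.

valid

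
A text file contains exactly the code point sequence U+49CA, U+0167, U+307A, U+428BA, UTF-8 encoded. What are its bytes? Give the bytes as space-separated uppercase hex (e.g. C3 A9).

E4 A7 8A C5 A7 E3 81 BA F1 82 A2 BA

U+49CA: 3-byte form → E4 A7 8A.
U+0167: 2-byte form → C5 A7.
U+307A: 3-byte form → E3 81 BA.
U+428BA: 4-byte form → F1 82 A2 BA.
Concatenated (12 bytes): E4 A7 8A C5 A7 E3 81 BA F1 82 A2 BA.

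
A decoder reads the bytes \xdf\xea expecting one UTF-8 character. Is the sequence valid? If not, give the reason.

invalid (non-continuation byte where continuation expected)

Leading byte 0xDF = 11011111 → 2-byte form.
Byte 2 is 0xEA = 11101010, which is not 10xxxxxx — expected a continuation byte.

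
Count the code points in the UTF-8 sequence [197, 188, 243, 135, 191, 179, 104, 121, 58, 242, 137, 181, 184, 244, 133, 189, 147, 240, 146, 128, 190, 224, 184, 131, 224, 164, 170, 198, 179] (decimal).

11

Byte at offset 0: 0xC5 = 11000101 → 2-byte char (#1). Advance 2.
Byte at offset 2: 0xF3 = 11110011 → 4-byte char (#2). Advance 4.
Byte at offset 6: 0x68 = 01101000 → 1-byte char (#3). Advance 1.
Byte at offset 7: 0x79 = 01111001 → 1-byte char (#4). Advance 1.
Byte at offset 8: 0x3A = 00111010 → 1-byte char (#5). Advance 1.
Byte at offset 9: 0xF2 = 11110010 → 4-byte char (#6). Advance 4.
Byte at offset 13: 0xF4 = 11110100 → 4-byte char (#7). Advance 4.
Byte at offset 17: 0xF0 = 11110000 → 4-byte char (#8). Advance 4.
Byte at offset 21: 0xE0 = 11100000 → 3-byte char (#9). Advance 3.
Byte at offset 24: 0xE0 = 11100000 → 3-byte char (#10). Advance 3.
Byte at offset 27: 0xC6 = 11000110 → 2-byte char (#11). Advance 2.
Reached end at offset 29 after 11 code points.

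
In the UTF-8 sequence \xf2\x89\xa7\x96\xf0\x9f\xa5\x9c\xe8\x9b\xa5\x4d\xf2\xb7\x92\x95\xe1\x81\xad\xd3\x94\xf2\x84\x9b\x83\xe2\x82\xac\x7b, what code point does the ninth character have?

Offset 0: leading byte 0xF2 = 11110010 → 4-byte char #1 = F2 89 A7 96.
Offset 4: leading byte 0xF0 = 11110000 → 4-byte char #2 = F0 9F A5 9C.
Offset 8: leading byte 0xE8 = 11101000 → 3-byte char #3 = E8 9B A5.
Offset 11: leading byte 0x4D = 01001101 → 1-byte char #4 = 4D.
Offset 12: leading byte 0xF2 = 11110010 → 4-byte char #5 = F2 B7 92 95.
Offset 16: leading byte 0xE1 = 11100001 → 3-byte char #6 = E1 81 AD.
Offset 19: leading byte 0xD3 = 11010011 → 2-byte char #7 = D3 94.
Offset 21: leading byte 0xF2 = 11110010 → 4-byte char #8 = F2 84 9B 83.
Offset 25: leading byte 0xE2 = 11100010 → 3-byte char #9 = E2 82 AC.
Leading byte 0xE2 = 11100010 matches 1110xxxx → 3-byte sequence.
Byte 1: 0xE2 = 11100010, payload 0010 (4 bits).
Byte 2: 0x82 = 10000010 (10xxxxxx ✓), payload 000010.
Byte 3: 0xAC = 10101100 (10xxxxxx ✓), payload 101100.
Concatenate: 0010000010101100 = 0x20AC (16 bits → U+20AC).

U+20AC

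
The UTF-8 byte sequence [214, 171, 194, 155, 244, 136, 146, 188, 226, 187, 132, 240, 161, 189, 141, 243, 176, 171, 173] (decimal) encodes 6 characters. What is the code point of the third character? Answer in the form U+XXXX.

U+1084BC

Offset 0: leading byte 0xD6 = 11010110 → 2-byte char #1 = D6 AB.
Offset 2: leading byte 0xC2 = 11000010 → 2-byte char #2 = C2 9B.
Offset 4: leading byte 0xF4 = 11110100 → 4-byte char #3 = F4 88 92 BC.
Leading byte 0xF4 = 11110100 matches 11110xxx → 4-byte sequence.
Byte 1: 0xF4 = 11110100, payload 100 (3 bits).
Byte 2: 0x88 = 10001000 (10xxxxxx ✓), payload 001000.
Byte 3: 0x92 = 10010010 (10xxxxxx ✓), payload 010010.
Byte 4: 0xBC = 10111100 (10xxxxxx ✓), payload 111100.
Concatenate: 100001000010010111100 = 0x1084BC (21 bits → U+1084BC).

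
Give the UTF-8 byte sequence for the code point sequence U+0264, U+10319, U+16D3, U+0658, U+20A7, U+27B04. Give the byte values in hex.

C9 A4 F0 90 8C 99 E1 9B 93 D9 98 E2 82 A7 F0 A7 AC 84

U+0264: 2-byte form → C9 A4.
U+10319: 4-byte form → F0 90 8C 99.
U+16D3: 3-byte form → E1 9B 93.
U+0658: 2-byte form → D9 98.
U+20A7: 3-byte form → E2 82 A7.
U+27B04: 4-byte form → F0 A7 AC 84.
Concatenated (18 bytes): C9 A4 F0 90 8C 99 E1 9B 93 D9 98 E2 82 A7 F0 A7 AC 84.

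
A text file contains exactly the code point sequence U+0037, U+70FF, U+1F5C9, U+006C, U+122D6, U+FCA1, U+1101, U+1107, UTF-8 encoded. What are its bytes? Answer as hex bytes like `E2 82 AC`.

37 E7 83 BF F0 9F 97 89 6C F0 92 8B 96 EF B2 A1 E1 84 81 E1 84 87

U+0037: 1-byte form → 37.
U+70FF: 3-byte form → E7 83 BF.
U+1F5C9: 4-byte form → F0 9F 97 89.
U+006C: 1-byte form → 6C.
U+122D6: 4-byte form → F0 92 8B 96.
U+FCA1: 3-byte form → EF B2 A1.
U+1101: 3-byte form → E1 84 81.
U+1107: 3-byte form → E1 84 87.
Concatenated (22 bytes): 37 E7 83 BF F0 9F 97 89 6C F0 92 8B 96 EF B2 A1 E1 84 81 E1 84 87.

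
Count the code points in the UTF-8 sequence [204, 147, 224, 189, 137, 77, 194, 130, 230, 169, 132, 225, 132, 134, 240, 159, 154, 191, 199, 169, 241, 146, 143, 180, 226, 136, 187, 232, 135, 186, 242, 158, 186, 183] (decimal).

12

Byte at offset 0: 0xCC = 11001100 → 2-byte char (#1). Advance 2.
Byte at offset 2: 0xE0 = 11100000 → 3-byte char (#2). Advance 3.
Byte at offset 5: 0x4D = 01001101 → 1-byte char (#3). Advance 1.
Byte at offset 6: 0xC2 = 11000010 → 2-byte char (#4). Advance 2.
Byte at offset 8: 0xE6 = 11100110 → 3-byte char (#5). Advance 3.
Byte at offset 11: 0xE1 = 11100001 → 3-byte char (#6). Advance 3.
Byte at offset 14: 0xF0 = 11110000 → 4-byte char (#7). Advance 4.
Byte at offset 18: 0xC7 = 11000111 → 2-byte char (#8). Advance 2.
Byte at offset 20: 0xF1 = 11110001 → 4-byte char (#9). Advance 4.
Byte at offset 24: 0xE2 = 11100010 → 3-byte char (#10). Advance 3.
Byte at offset 27: 0xE8 = 11101000 → 3-byte char (#11). Advance 3.
Byte at offset 30: 0xF2 = 11110010 → 4-byte char (#12). Advance 4.
Reached end at offset 34 after 12 code points.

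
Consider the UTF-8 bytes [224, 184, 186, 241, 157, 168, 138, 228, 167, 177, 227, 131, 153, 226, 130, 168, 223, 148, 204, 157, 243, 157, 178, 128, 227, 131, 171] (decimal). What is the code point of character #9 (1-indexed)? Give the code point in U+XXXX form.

U+30EB

Offset 0: leading byte 0xE0 = 11100000 → 3-byte char #1 = E0 B8 BA.
Offset 3: leading byte 0xF1 = 11110001 → 4-byte char #2 = F1 9D A8 8A.
Offset 7: leading byte 0xE4 = 11100100 → 3-byte char #3 = E4 A7 B1.
Offset 10: leading byte 0xE3 = 11100011 → 3-byte char #4 = E3 83 99.
Offset 13: leading byte 0xE2 = 11100010 → 3-byte char #5 = E2 82 A8.
Offset 16: leading byte 0xDF = 11011111 → 2-byte char #6 = DF 94.
Offset 18: leading byte 0xCC = 11001100 → 2-byte char #7 = CC 9D.
Offset 20: leading byte 0xF3 = 11110011 → 4-byte char #8 = F3 9D B2 80.
Offset 24: leading byte 0xE3 = 11100011 → 3-byte char #9 = E3 83 AB.
Leading byte 0xE3 = 11100011 matches 1110xxxx → 3-byte sequence.
Byte 1: 0xE3 = 11100011, payload 0011 (4 bits).
Byte 2: 0x83 = 10000011 (10xxxxxx ✓), payload 000011.
Byte 3: 0xAB = 10101011 (10xxxxxx ✓), payload 101011.
Concatenate: 0011000011101011 = 0x30EB (16 bits → U+30EB).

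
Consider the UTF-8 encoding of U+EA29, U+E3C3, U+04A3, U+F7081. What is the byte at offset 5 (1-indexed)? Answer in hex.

0x8F

1-indexed offset 5 is 0-indexed offset 4.
U+EA29 → 3-byte form EE A8 A9 at offsets 0–2.
U+E3C3 → 3-byte form EE 8F 83 at offsets 3–5.
Offset 4 falls in char 2's range; it's byte 2 of EE 8F 83 = 0x8F.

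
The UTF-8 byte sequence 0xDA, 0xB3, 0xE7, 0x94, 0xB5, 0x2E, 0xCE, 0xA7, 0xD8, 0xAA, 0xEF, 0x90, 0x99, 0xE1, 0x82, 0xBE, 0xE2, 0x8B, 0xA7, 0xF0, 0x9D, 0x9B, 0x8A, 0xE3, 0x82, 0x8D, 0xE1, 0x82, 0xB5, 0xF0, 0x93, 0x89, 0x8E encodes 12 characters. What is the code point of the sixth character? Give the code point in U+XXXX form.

U+F419

Offset 0: leading byte 0xDA = 11011010 → 2-byte char #1 = DA B3.
Offset 2: leading byte 0xE7 = 11100111 → 3-byte char #2 = E7 94 B5.
Offset 5: leading byte 0x2E = 00101110 → 1-byte char #3 = 2E.
Offset 6: leading byte 0xCE = 11001110 → 2-byte char #4 = CE A7.
Offset 8: leading byte 0xD8 = 11011000 → 2-byte char #5 = D8 AA.
Offset 10: leading byte 0xEF = 11101111 → 3-byte char #6 = EF 90 99.
Leading byte 0xEF = 11101111 matches 1110xxxx → 3-byte sequence.
Byte 1: 0xEF = 11101111, payload 1111 (4 bits).
Byte 2: 0x90 = 10010000 (10xxxxxx ✓), payload 010000.
Byte 3: 0x99 = 10011001 (10xxxxxx ✓), payload 011001.
Concatenate: 1111010000011001 = 0xF419 (16 bits → U+F419).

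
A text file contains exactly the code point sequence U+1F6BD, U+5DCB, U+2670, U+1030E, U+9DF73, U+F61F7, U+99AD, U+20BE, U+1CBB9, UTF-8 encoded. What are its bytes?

U+1F6BD: 4-byte form → F0 9F 9A BD.
U+5DCB: 3-byte form → E5 B7 8B.
U+2670: 3-byte form → E2 99 B0.
U+1030E: 4-byte form → F0 90 8C 8E.
U+9DF73: 4-byte form → F2 9D BD B3.
U+F61F7: 4-byte form → F3 B6 87 B7.
U+99AD: 3-byte form → E9 A6 AD.
U+20BE: 3-byte form → E2 82 BE.
U+1CBB9: 4-byte form → F0 9C AE B9.
Concatenated (32 bytes): F0 9F 9A BD E5 B7 8B E2 99 B0 F0 90 8C 8E F2 9D BD B3 F3 B6 87 B7 E9 A6 AD E2 82 BE F0 9C AE B9.

F0 9F 9A BD E5 B7 8B E2 99 B0 F0 90 8C 8E F2 9D BD B3 F3 B6 87 B7 E9 A6 AD E2 82 BE F0 9C AE B9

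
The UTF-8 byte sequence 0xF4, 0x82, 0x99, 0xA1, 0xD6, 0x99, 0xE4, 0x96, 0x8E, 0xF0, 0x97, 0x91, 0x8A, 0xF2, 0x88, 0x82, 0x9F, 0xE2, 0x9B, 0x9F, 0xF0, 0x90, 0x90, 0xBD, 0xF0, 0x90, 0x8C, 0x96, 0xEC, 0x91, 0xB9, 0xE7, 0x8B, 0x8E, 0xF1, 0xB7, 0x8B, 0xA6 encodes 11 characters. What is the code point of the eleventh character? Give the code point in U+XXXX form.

Offset 0: leading byte 0xF4 = 11110100 → 4-byte char #1 = F4 82 99 A1.
Offset 4: leading byte 0xD6 = 11010110 → 2-byte char #2 = D6 99.
Offset 6: leading byte 0xE4 = 11100100 → 3-byte char #3 = E4 96 8E.
Offset 9: leading byte 0xF0 = 11110000 → 4-byte char #4 = F0 97 91 8A.
Offset 13: leading byte 0xF2 = 11110010 → 4-byte char #5 = F2 88 82 9F.
Offset 17: leading byte 0xE2 = 11100010 → 3-byte char #6 = E2 9B 9F.
Offset 20: leading byte 0xF0 = 11110000 → 4-byte char #7 = F0 90 90 BD.
Offset 24: leading byte 0xF0 = 11110000 → 4-byte char #8 = F0 90 8C 96.
Offset 28: leading byte 0xEC = 11101100 → 3-byte char #9 = EC 91 B9.
Offset 31: leading byte 0xE7 = 11100111 → 3-byte char #10 = E7 8B 8E.
Offset 34: leading byte 0xF1 = 11110001 → 4-byte char #11 = F1 B7 8B A6.
Leading byte 0xF1 = 11110001 matches 11110xxx → 4-byte sequence.
Byte 1: 0xF1 = 11110001, payload 001 (3 bits).
Byte 2: 0xB7 = 10110111 (10xxxxxx ✓), payload 110111.
Byte 3: 0x8B = 10001011 (10xxxxxx ✓), payload 001011.
Byte 4: 0xA6 = 10100110 (10xxxxxx ✓), payload 100110.
Concatenate: 001110111001011100110 = 0x772E6 (21 bits → U+772E6).

U+772E6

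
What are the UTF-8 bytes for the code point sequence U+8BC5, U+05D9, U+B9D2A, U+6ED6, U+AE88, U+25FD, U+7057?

E8 AF 85 D7 99 F2 B9 B4 AA E6 BB 96 EA BA 88 E2 97 BD E7 81 97

U+8BC5: 3-byte form → E8 AF 85.
U+05D9: 2-byte form → D7 99.
U+B9D2A: 4-byte form → F2 B9 B4 AA.
U+6ED6: 3-byte form → E6 BB 96.
U+AE88: 3-byte form → EA BA 88.
U+25FD: 3-byte form → E2 97 BD.
U+7057: 3-byte form → E7 81 97.
Concatenated (21 bytes): E8 AF 85 D7 99 F2 B9 B4 AA E6 BB 96 EA BA 88 E2 97 BD E7 81 97.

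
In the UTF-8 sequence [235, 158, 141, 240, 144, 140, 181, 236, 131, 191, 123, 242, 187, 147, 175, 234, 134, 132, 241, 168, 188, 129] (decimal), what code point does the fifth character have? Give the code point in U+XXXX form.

U+BB4EF

Offset 0: leading byte 0xEB = 11101011 → 3-byte char #1 = EB 9E 8D.
Offset 3: leading byte 0xF0 = 11110000 → 4-byte char #2 = F0 90 8C B5.
Offset 7: leading byte 0xEC = 11101100 → 3-byte char #3 = EC 83 BF.
Offset 10: leading byte 0x7B = 01111011 → 1-byte char #4 = 7B.
Offset 11: leading byte 0xF2 = 11110010 → 4-byte char #5 = F2 BB 93 AF.
Leading byte 0xF2 = 11110010 matches 11110xxx → 4-byte sequence.
Byte 1: 0xF2 = 11110010, payload 010 (3 bits).
Byte 2: 0xBB = 10111011 (10xxxxxx ✓), payload 111011.
Byte 3: 0x93 = 10010011 (10xxxxxx ✓), payload 010011.
Byte 4: 0xAF = 10101111 (10xxxxxx ✓), payload 101111.
Concatenate: 010111011010011101111 = 0xBB4EF (21 bits → U+BB4EF).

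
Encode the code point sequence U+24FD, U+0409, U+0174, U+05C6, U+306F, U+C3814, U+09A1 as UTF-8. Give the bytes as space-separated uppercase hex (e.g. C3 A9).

U+24FD: 3-byte form → E2 93 BD.
U+0409: 2-byte form → D0 89.
U+0174: 2-byte form → C5 B4.
U+05C6: 2-byte form → D7 86.
U+306F: 3-byte form → E3 81 AF.
U+C3814: 4-byte form → F3 83 A0 94.
U+09A1: 3-byte form → E0 A6 A1.
Concatenated (19 bytes): E2 93 BD D0 89 C5 B4 D7 86 E3 81 AF F3 83 A0 94 E0 A6 A1.

E2 93 BD D0 89 C5 B4 D7 86 E3 81 AF F3 83 A0 94 E0 A6 A1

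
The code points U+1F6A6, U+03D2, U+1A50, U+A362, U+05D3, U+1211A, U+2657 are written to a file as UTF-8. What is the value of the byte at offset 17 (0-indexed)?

0x9A

U+1F6A6 → 4-byte form F0 9F 9A A6 at offsets 0–3.
U+03D2 → 2-byte form CF 92 at offsets 4–5.
U+1A50 → 3-byte form E1 A9 90 at offsets 6–8.
U+A362 → 3-byte form EA 8D A2 at offsets 9–11.
U+05D3 → 2-byte form D7 93 at offsets 12–13.
U+1211A → 4-byte form F0 92 84 9A at offsets 14–17.
Offset 17 falls in char 6's range; it's byte 4 of F0 92 84 9A = 0x9A.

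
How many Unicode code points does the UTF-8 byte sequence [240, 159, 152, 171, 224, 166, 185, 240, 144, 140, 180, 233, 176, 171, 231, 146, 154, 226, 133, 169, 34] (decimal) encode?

Byte at offset 0: 0xF0 = 11110000 → 4-byte char (#1). Advance 4.
Byte at offset 4: 0xE0 = 11100000 → 3-byte char (#2). Advance 3.
Byte at offset 7: 0xF0 = 11110000 → 4-byte char (#3). Advance 4.
Byte at offset 11: 0xE9 = 11101001 → 3-byte char (#4). Advance 3.
Byte at offset 14: 0xE7 = 11100111 → 3-byte char (#5). Advance 3.
Byte at offset 17: 0xE2 = 11100010 → 3-byte char (#6). Advance 3.
Byte at offset 20: 0x22 = 00100010 → 1-byte char (#7). Advance 1.
Reached end at offset 21 after 7 code points.

7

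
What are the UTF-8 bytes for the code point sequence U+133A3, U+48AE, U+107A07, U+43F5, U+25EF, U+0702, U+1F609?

F0 93 8E A3 E4 A2 AE F4 87 A8 87 E4 8F B5 E2 97 AF DC 82 F0 9F 98 89

U+133A3: 4-byte form → F0 93 8E A3.
U+48AE: 3-byte form → E4 A2 AE.
U+107A07: 4-byte form → F4 87 A8 87.
U+43F5: 3-byte form → E4 8F B5.
U+25EF: 3-byte form → E2 97 AF.
U+0702: 2-byte form → DC 82.
U+1F609: 4-byte form → F0 9F 98 89.
Concatenated (23 bytes): F0 93 8E A3 E4 A2 AE F4 87 A8 87 E4 8F B5 E2 97 AF DC 82 F0 9F 98 89.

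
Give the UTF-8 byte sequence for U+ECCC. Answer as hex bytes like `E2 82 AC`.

EE B3 8C

U+ECCC = 0xECCC = 60620 decimal. In range U+0800–U+FFFF → 3-byte form: 1110xxxx 10xxxxxx 10xxxxxx.
Binary (16 bits): 1110110011001100.
Split 4+6+6: 1110 | 110011 | 001100.
Byte 1: 11101110 = 0xEE.
Byte 2: 10110011 = 0xB3.
Byte 3: 10001100 = 0x8C.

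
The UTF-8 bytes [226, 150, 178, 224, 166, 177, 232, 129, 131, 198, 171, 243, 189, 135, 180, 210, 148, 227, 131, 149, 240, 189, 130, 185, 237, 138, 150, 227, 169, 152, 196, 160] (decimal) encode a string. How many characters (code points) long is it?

11

Byte at offset 0: 0xE2 = 11100010 → 3-byte char (#1). Advance 3.
Byte at offset 3: 0xE0 = 11100000 → 3-byte char (#2). Advance 3.
Byte at offset 6: 0xE8 = 11101000 → 3-byte char (#3). Advance 3.
Byte at offset 9: 0xC6 = 11000110 → 2-byte char (#4). Advance 2.
Byte at offset 11: 0xF3 = 11110011 → 4-byte char (#5). Advance 4.
Byte at offset 15: 0xD2 = 11010010 → 2-byte char (#6). Advance 2.
Byte at offset 17: 0xE3 = 11100011 → 3-byte char (#7). Advance 3.
Byte at offset 20: 0xF0 = 11110000 → 4-byte char (#8). Advance 4.
Byte at offset 24: 0xED = 11101101 → 3-byte char (#9). Advance 3.
Byte at offset 27: 0xE3 = 11100011 → 3-byte char (#10). Advance 3.
Byte at offset 30: 0xC4 = 11000100 → 2-byte char (#11). Advance 2.
Reached end at offset 32 after 11 code points.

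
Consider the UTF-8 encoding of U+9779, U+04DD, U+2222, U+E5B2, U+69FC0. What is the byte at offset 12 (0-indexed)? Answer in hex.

U+9779 → 3-byte form E9 9D B9 at offsets 0–2.
U+04DD → 2-byte form D3 9D at offsets 3–4.
U+2222 → 3-byte form E2 88 A2 at offsets 5–7.
U+E5B2 → 3-byte form EE 96 B2 at offsets 8–10.
U+69FC0 → 4-byte form F1 A9 BF 80 at offsets 11–14.
Offset 12 falls in char 5's range; it's byte 2 of F1 A9 BF 80 = 0xA9.

0xA9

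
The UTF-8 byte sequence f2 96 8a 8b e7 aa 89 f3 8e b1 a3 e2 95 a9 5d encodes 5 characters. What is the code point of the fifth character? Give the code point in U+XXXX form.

Offset 0: leading byte 0xF2 = 11110010 → 4-byte char #1 = F2 96 8A 8B.
Offset 4: leading byte 0xE7 = 11100111 → 3-byte char #2 = E7 AA 89.
Offset 7: leading byte 0xF3 = 11110011 → 4-byte char #3 = F3 8E B1 A3.
Offset 11: leading byte 0xE2 = 11100010 → 3-byte char #4 = E2 95 A9.
Offset 14: leading byte 0x5D = 01011101 → 1-byte char #5 = 5D.
Leading byte 0x5D = 01011101 matches 0xxxxxxx → 1-byte sequence.
Byte 1: 0x5D = 01011101, payload 1011101 (7 bits).
Concatenate: 1011101 = 0x5D (7 bits → U+005D).

U+005D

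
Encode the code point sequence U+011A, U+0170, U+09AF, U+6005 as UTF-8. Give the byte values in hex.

U+011A: 2-byte form → C4 9A.
U+0170: 2-byte form → C5 B0.
U+09AF: 3-byte form → E0 A6 AF.
U+6005: 3-byte form → E6 80 85.
Concatenated (10 bytes): C4 9A C5 B0 E0 A6 AF E6 80 85.

C4 9A C5 B0 E0 A6 AF E6 80 85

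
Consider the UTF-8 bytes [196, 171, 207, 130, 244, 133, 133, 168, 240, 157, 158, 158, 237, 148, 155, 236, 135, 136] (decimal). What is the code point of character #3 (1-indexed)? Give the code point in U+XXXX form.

U+105168

Offset 0: leading byte 0xC4 = 11000100 → 2-byte char #1 = C4 AB.
Offset 2: leading byte 0xCF = 11001111 → 2-byte char #2 = CF 82.
Offset 4: leading byte 0xF4 = 11110100 → 4-byte char #3 = F4 85 85 A8.
Leading byte 0xF4 = 11110100 matches 11110xxx → 4-byte sequence.
Byte 1: 0xF4 = 11110100, payload 100 (3 bits).
Byte 2: 0x85 = 10000101 (10xxxxxx ✓), payload 000101.
Byte 3: 0x85 = 10000101 (10xxxxxx ✓), payload 000101.
Byte 4: 0xA8 = 10101000 (10xxxxxx ✓), payload 101000.
Concatenate: 100000101000101101000 = 0x105168 (21 bits → U+105168).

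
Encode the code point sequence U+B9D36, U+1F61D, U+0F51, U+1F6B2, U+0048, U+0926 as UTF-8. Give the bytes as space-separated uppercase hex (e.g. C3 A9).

U+B9D36: 4-byte form → F2 B9 B4 B6.
U+1F61D: 4-byte form → F0 9F 98 9D.
U+0F51: 3-byte form → E0 BD 91.
U+1F6B2: 4-byte form → F0 9F 9A B2.
U+0048: 1-byte form → 48.
U+0926: 3-byte form → E0 A4 A6.
Concatenated (19 bytes): F2 B9 B4 B6 F0 9F 98 9D E0 BD 91 F0 9F 9A B2 48 E0 A4 A6.

F2 B9 B4 B6 F0 9F 98 9D E0 BD 91 F0 9F 9A B2 48 E0 A4 A6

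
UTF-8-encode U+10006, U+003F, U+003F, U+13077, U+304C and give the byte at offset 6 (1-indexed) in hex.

0x3F

1-indexed offset 6 is 0-indexed offset 5.
U+10006 → 4-byte form F0 90 80 86 at offsets 0–3.
U+003F → 1-byte form 3F at offsets 4–4.
U+003F → 1-byte form 3F at offsets 5–5.
Offset 5 falls in char 3's range; it's byte 1 of 3F = 0x3F.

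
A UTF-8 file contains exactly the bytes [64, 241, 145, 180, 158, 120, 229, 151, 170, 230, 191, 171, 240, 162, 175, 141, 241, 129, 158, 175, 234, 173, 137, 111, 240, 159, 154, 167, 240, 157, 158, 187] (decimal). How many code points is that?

11

Byte at offset 0: 0x40 = 01000000 → 1-byte char (#1). Advance 1.
Byte at offset 1: 0xF1 = 11110001 → 4-byte char (#2). Advance 4.
Byte at offset 5: 0x78 = 01111000 → 1-byte char (#3). Advance 1.
Byte at offset 6: 0xE5 = 11100101 → 3-byte char (#4). Advance 3.
Byte at offset 9: 0xE6 = 11100110 → 3-byte char (#5). Advance 3.
Byte at offset 12: 0xF0 = 11110000 → 4-byte char (#6). Advance 4.
Byte at offset 16: 0xF1 = 11110001 → 4-byte char (#7). Advance 4.
Byte at offset 20: 0xEA = 11101010 → 3-byte char (#8). Advance 3.
Byte at offset 23: 0x6F = 01101111 → 1-byte char (#9). Advance 1.
Byte at offset 24: 0xF0 = 11110000 → 4-byte char (#10). Advance 4.
Byte at offset 28: 0xF0 = 11110000 → 4-byte char (#11). Advance 4.
Reached end at offset 32 after 11 code points.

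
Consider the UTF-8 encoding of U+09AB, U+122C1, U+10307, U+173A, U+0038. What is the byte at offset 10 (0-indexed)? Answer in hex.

0x87

U+09AB → 3-byte form E0 A6 AB at offsets 0–2.
U+122C1 → 4-byte form F0 92 8B 81 at offsets 3–6.
U+10307 → 4-byte form F0 90 8C 87 at offsets 7–10.
Offset 10 falls in char 3's range; it's byte 4 of F0 90 8C 87 = 0x87.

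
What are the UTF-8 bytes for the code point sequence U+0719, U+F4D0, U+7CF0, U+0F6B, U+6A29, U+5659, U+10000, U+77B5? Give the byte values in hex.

DC 99 EF 93 90 E7 B3 B0 E0 BD AB E6 A8 A9 E5 99 99 F0 90 80 80 E7 9E B5

U+0719: 2-byte form → DC 99.
U+F4D0: 3-byte form → EF 93 90.
U+7CF0: 3-byte form → E7 B3 B0.
U+0F6B: 3-byte form → E0 BD AB.
U+6A29: 3-byte form → E6 A8 A9.
U+5659: 3-byte form → E5 99 99.
U+10000: 4-byte form → F0 90 80 80.
U+77B5: 3-byte form → E7 9E B5.
Concatenated (24 bytes): DC 99 EF 93 90 E7 B3 B0 E0 BD AB E6 A8 A9 E5 99 99 F0 90 80 80 E7 9E B5.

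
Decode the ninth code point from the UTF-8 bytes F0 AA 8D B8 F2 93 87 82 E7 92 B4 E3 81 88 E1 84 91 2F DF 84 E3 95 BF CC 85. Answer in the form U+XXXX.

Offset 0: leading byte 0xF0 = 11110000 → 4-byte char #1 = F0 AA 8D B8.
Offset 4: leading byte 0xF2 = 11110010 → 4-byte char #2 = F2 93 87 82.
Offset 8: leading byte 0xE7 = 11100111 → 3-byte char #3 = E7 92 B4.
Offset 11: leading byte 0xE3 = 11100011 → 3-byte char #4 = E3 81 88.
Offset 14: leading byte 0xE1 = 11100001 → 3-byte char #5 = E1 84 91.
Offset 17: leading byte 0x2F = 00101111 → 1-byte char #6 = 2F.
Offset 18: leading byte 0xDF = 11011111 → 2-byte char #7 = DF 84.
Offset 20: leading byte 0xE3 = 11100011 → 3-byte char #8 = E3 95 BF.
Offset 23: leading byte 0xCC = 11001100 → 2-byte char #9 = CC 85.
Leading byte 0xCC = 11001100 matches 110xxxxx → 2-byte sequence.
Byte 1: 0xCC = 11001100, payload 01100 (5 bits).
Byte 2: 0x85 = 10000101 (10xxxxxx ✓), payload 000101.
Concatenate: 01100000101 = 0x305 (11 bits → U+0305).

U+0305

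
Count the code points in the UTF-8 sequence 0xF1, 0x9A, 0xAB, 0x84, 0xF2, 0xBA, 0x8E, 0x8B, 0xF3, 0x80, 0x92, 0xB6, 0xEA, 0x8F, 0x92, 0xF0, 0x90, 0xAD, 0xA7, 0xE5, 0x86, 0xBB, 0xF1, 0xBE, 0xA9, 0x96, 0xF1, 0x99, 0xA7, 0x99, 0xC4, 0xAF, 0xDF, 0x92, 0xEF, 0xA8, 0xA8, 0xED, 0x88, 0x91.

12

Byte at offset 0: 0xF1 = 11110001 → 4-byte char (#1). Advance 4.
Byte at offset 4: 0xF2 = 11110010 → 4-byte char (#2). Advance 4.
Byte at offset 8: 0xF3 = 11110011 → 4-byte char (#3). Advance 4.
Byte at offset 12: 0xEA = 11101010 → 3-byte char (#4). Advance 3.
Byte at offset 15: 0xF0 = 11110000 → 4-byte char (#5). Advance 4.
Byte at offset 19: 0xE5 = 11100101 → 3-byte char (#6). Advance 3.
Byte at offset 22: 0xF1 = 11110001 → 4-byte char (#7). Advance 4.
Byte at offset 26: 0xF1 = 11110001 → 4-byte char (#8). Advance 4.
Byte at offset 30: 0xC4 = 11000100 → 2-byte char (#9). Advance 2.
Byte at offset 32: 0xDF = 11011111 → 2-byte char (#10). Advance 2.
Byte at offset 34: 0xEF = 11101111 → 3-byte char (#11). Advance 3.
Byte at offset 37: 0xED = 11101101 → 3-byte char (#12). Advance 3.
Reached end at offset 40 after 12 code points.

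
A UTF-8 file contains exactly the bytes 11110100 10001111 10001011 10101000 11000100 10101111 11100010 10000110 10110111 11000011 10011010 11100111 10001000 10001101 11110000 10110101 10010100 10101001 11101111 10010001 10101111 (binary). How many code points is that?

7

Byte at offset 0: 0xF4 = 11110100 → 4-byte char (#1). Advance 4.
Byte at offset 4: 0xC4 = 11000100 → 2-byte char (#2). Advance 2.
Byte at offset 6: 0xE2 = 11100010 → 3-byte char (#3). Advance 3.
Byte at offset 9: 0xC3 = 11000011 → 2-byte char (#4). Advance 2.
Byte at offset 11: 0xE7 = 11100111 → 3-byte char (#5). Advance 3.
Byte at offset 14: 0xF0 = 11110000 → 4-byte char (#6). Advance 4.
Byte at offset 18: 0xEF = 11101111 → 3-byte char (#7). Advance 3.
Reached end at offset 21 after 7 code points.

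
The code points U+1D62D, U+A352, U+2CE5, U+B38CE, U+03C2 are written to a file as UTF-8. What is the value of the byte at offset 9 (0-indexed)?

U+1D62D → 4-byte form F0 9D 98 AD at offsets 0–3.
U+A352 → 3-byte form EA 8D 92 at offsets 4–6.
U+2CE5 → 3-byte form E2 B3 A5 at offsets 7–9.
Offset 9 falls in char 3's range; it's byte 3 of E2 B3 A5 = 0xA5.

0xA5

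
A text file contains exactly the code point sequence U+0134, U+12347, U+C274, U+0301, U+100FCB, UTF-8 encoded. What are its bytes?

U+0134: 2-byte form → C4 B4.
U+12347: 4-byte form → F0 92 8D 87.
U+C274: 3-byte form → EC 89 B4.
U+0301: 2-byte form → CC 81.
U+100FCB: 4-byte form → F4 80 BF 8B.
Concatenated (15 bytes): C4 B4 F0 92 8D 87 EC 89 B4 CC 81 F4 80 BF 8B.

C4 B4 F0 92 8D 87 EC 89 B4 CC 81 F4 80 BF 8B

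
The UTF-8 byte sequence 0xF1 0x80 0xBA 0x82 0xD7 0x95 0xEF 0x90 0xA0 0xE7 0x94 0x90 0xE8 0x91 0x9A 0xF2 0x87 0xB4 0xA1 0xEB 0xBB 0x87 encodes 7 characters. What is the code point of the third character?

U+F420

Offset 0: leading byte 0xF1 = 11110001 → 4-byte char #1 = F1 80 BA 82.
Offset 4: leading byte 0xD7 = 11010111 → 2-byte char #2 = D7 95.
Offset 6: leading byte 0xEF = 11101111 → 3-byte char #3 = EF 90 A0.
Leading byte 0xEF = 11101111 matches 1110xxxx → 3-byte sequence.
Byte 1: 0xEF = 11101111, payload 1111 (4 bits).
Byte 2: 0x90 = 10010000 (10xxxxxx ✓), payload 010000.
Byte 3: 0xA0 = 10100000 (10xxxxxx ✓), payload 100000.
Concatenate: 1111010000100000 = 0xF420 (16 bits → U+F420).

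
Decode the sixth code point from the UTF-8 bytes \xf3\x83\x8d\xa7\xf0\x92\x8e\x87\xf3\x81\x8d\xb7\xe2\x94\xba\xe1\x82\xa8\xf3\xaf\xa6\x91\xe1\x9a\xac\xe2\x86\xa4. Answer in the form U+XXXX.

U+EF991

Offset 0: leading byte 0xF3 = 11110011 → 4-byte char #1 = F3 83 8D A7.
Offset 4: leading byte 0xF0 = 11110000 → 4-byte char #2 = F0 92 8E 87.
Offset 8: leading byte 0xF3 = 11110011 → 4-byte char #3 = F3 81 8D B7.
Offset 12: leading byte 0xE2 = 11100010 → 3-byte char #4 = E2 94 BA.
Offset 15: leading byte 0xE1 = 11100001 → 3-byte char #5 = E1 82 A8.
Offset 18: leading byte 0xF3 = 11110011 → 4-byte char #6 = F3 AF A6 91.
Leading byte 0xF3 = 11110011 matches 11110xxx → 4-byte sequence.
Byte 1: 0xF3 = 11110011, payload 011 (3 bits).
Byte 2: 0xAF = 10101111 (10xxxxxx ✓), payload 101111.
Byte 3: 0xA6 = 10100110 (10xxxxxx ✓), payload 100110.
Byte 4: 0x91 = 10010001 (10xxxxxx ✓), payload 010001.
Concatenate: 011101111100110010001 = 0xEF991 (21 bits → U+EF991).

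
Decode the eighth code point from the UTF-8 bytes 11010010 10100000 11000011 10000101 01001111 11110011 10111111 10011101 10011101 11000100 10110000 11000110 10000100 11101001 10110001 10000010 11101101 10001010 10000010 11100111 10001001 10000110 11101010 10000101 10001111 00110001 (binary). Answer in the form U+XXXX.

Offset 0: leading byte 0xD2 = 11010010 → 2-byte char #1 = D2 A0.
Offset 2: leading byte 0xC3 = 11000011 → 2-byte char #2 = C3 85.
Offset 4: leading byte 0x4F = 01001111 → 1-byte char #3 = 4F.
Offset 5: leading byte 0xF3 = 11110011 → 4-byte char #4 = F3 BF 9D 9D.
Offset 9: leading byte 0xC4 = 11000100 → 2-byte char #5 = C4 B0.
Offset 11: leading byte 0xC6 = 11000110 → 2-byte char #6 = C6 84.
Offset 13: leading byte 0xE9 = 11101001 → 3-byte char #7 = E9 B1 82.
Offset 16: leading byte 0xED = 11101101 → 3-byte char #8 = ED 8A 82.
Leading byte 0xED = 11101101 matches 1110xxxx → 3-byte sequence.
Byte 1: 0xED = 11101101, payload 1101 (4 bits).
Byte 2: 0x8A = 10001010 (10xxxxxx ✓), payload 001010.
Byte 3: 0x82 = 10000010 (10xxxxxx ✓), payload 000010.
Concatenate: 1101001010000010 = 0xD282 (16 bits → U+D282).

U+D282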